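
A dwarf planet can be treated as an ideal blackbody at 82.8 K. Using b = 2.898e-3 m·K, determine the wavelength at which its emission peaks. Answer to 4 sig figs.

Wien's displacement law: λ_max = b/T = (2.898×10⁻³ m·K)/(82.8 K) = 3.5000×10⁻⁵ m.
That is 35.00 μm, in the infrared range.

λ_max ≈ 35.00 μm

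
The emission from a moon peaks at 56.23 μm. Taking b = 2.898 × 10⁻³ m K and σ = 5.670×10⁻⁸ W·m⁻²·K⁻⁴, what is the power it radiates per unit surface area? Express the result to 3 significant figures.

Wien's law: T = b/λ_max = 2.898×10⁻³/5.623×10⁻⁵ = 51.5383 K.
Then I = σT⁴ = 5.670×10⁻⁸×(51.5383)⁴ = 0.400 W/m².

I ≈ 0.400 W/m²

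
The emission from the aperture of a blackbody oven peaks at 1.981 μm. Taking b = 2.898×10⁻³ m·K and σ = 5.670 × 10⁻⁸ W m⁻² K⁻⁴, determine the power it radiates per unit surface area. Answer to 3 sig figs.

Wien's law: T = b/λ_max = 2.898×10⁻³/1.981×10⁻⁶ = 1462.90 K.
Then I = σT⁴ = 5.670×10⁻⁸×(1462.90)⁴ = 2.60×10⁵ W/m².

I ≈ 2.60×10⁵ W/m²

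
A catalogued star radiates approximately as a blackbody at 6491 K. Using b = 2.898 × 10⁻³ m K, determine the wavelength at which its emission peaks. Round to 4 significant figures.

Wien's displacement law: λ_max = b/T = (2.898×10⁻³ m·K)/(6491 K) = 4.4646×10⁻⁷ m.
That is 446.5 nm, in the visible range.

λ_max ≈ 446.5 nm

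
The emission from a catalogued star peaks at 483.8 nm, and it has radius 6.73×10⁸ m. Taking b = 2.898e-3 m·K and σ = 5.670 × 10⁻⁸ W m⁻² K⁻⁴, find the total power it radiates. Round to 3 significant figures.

P ≈ 4.15×10²⁶ W

Wien's law: T = b/λ_max = 2.898×10⁻³/4.838×10⁻⁷ = 5990.08 K.
Surface area A = 4πR² = 4π(6.73×10⁸ m)² = 5.69167×10¹⁸ m².
Then P = σAT⁴ = 5.670×10⁻⁸×5.69167×10¹⁸×(5990.08)⁴ = 4.15×10²⁶ W.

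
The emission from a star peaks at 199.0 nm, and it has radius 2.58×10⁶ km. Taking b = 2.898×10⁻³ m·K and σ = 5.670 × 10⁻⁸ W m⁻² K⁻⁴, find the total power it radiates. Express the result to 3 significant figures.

P ≈ 2.13×10²⁹ W

Wien's law: T = b/λ_max = 2.898×10⁻³/1.990×10⁻⁷ = 14562.8 K.
Surface area A = 4πR² = 4π(2.58×10⁹ m)² = 8.36468×10¹⁹ m².
Then P = σAT⁴ = 5.670×10⁻⁸×8.36468×10¹⁹×(14562.8)⁴ = 2.13×10²⁹ W.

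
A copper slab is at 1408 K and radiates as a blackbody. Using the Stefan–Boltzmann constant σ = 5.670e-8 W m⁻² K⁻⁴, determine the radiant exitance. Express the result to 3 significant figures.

Stefan–Boltzmann: I = σT⁴ = 5.670×10⁻⁸ × (1408)⁴ = 2.23×10⁵ W/m².

I ≈ 2.23×10⁵ W/m²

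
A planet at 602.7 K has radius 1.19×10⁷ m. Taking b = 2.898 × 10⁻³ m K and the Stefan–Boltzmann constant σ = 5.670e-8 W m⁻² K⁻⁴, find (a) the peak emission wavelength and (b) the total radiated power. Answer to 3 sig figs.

λ_max ≈ 4.81 μm; P ≈ 1.33×10¹⁹ W

(a) λ_max = b/T = 2.898×10⁻³/602.7 = 4.808×10⁻⁶ m = 4.81 μm.
Surface area A = 4πR² = 4π(1.19×10⁷ m)² = 1.77952×10¹⁵ m².
(b) P = σAT⁴ = 5.670×10⁻⁸×1.77952×10¹⁵×(602.7)⁴ = 1.33×10¹⁹ W.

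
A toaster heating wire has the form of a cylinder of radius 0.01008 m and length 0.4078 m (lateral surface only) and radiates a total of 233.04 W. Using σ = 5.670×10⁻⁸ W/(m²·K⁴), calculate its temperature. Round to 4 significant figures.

T ≈ 631.6 K

Lateral area A = 2πrL = 2π×0.01008×0.4078 = 0.0258278 m².
P = σAT⁴ ⇒ T = (P/(σA))^(1/4) = (233.04/(5.670×10⁻⁸×0.0258278))^(1/4) = 631.6 K.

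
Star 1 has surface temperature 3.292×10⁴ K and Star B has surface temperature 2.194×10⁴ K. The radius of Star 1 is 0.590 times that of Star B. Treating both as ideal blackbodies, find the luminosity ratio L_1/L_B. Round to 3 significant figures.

L ∝ R²T⁴, so L_1/L_B = (R_1/R_B)²(T_1/T_B)⁴ = (0.590)² × (3.292×10⁴/2.194×10⁴)⁴ = 0.3481 × 5.06866 = 1.76.

L_1/L_B ≈ 1.76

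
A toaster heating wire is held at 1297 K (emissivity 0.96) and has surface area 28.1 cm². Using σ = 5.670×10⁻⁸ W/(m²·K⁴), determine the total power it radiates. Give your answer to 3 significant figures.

P ≈ 433 W

Area A = 28.1 cm² = 2.81×10⁻³ m².
P = εσAT⁴ = 0.96 × 5.670×10⁻⁸ × 2.81×10⁻³ × (1297)⁴ = 433 W.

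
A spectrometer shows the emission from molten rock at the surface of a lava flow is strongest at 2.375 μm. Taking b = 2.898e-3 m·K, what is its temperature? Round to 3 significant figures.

T ≈ 1.22×10³ K

Wien's law gives T = b/λ_max = (2.898×10⁻³ m·K)/(2.375×10⁻⁶ m) = 1.22×10³ K.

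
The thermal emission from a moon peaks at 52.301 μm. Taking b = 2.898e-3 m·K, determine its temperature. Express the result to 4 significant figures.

Wien's law gives T = b/λ_max = (2.898×10⁻³ m·K)/(5.2301×10⁻⁵ m) = 55.41 K.

T ≈ 55.41 K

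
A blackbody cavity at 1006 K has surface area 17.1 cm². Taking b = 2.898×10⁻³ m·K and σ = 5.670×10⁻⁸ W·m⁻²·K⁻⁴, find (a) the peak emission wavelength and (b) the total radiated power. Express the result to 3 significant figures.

λ_max ≈ 2.88×10³ nm; P ≈ 99.3 W

(a) λ_max = b/T = 2.898×10⁻³/1006 = 2.881×10⁻⁶ m = 2.88×10³ nm.
Area A = 17.1 cm² = 1.71×10⁻³ m².
(b) P = σAT⁴ = 5.670×10⁻⁸×1.71×10⁻³×(1006)⁴ = 99.3 W.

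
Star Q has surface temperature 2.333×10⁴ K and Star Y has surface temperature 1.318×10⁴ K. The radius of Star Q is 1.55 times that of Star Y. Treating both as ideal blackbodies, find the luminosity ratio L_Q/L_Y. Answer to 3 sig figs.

L_Q/L_Y ≈ 23.6

L ∝ R²T⁴, so L_Q/L_Y = (R_Q/R_Y)²(T_Q/T_Y)⁴ = (1.55)² × (2.333×10⁴/1.318×10⁴)⁴ = 2.4025 × 9.81742 = 23.6.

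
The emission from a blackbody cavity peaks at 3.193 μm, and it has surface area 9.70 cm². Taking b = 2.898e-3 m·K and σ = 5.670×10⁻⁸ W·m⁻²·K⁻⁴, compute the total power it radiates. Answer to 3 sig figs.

Wien's law: T = b/λ_max = 2.898×10⁻³/3.193×10⁻⁶ = 907.610 K.
Area A = 9.70 cm² = 9.70×10⁻⁴ m².
Then P = σAT⁴ = 5.670×10⁻⁸×9.70×10⁻⁴×(907.610)⁴ = 37.3 W.

P ≈ 37.3 W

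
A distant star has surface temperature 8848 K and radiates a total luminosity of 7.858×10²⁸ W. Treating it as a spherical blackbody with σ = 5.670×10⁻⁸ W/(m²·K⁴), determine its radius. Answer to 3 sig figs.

L = 4πR²σT⁴ ⇒ R = √(L/(4πσT⁴)).
σT⁴ = 3.47507×10⁸ W/m², so R = √(7.858×10²⁸/(4π×3.47507×10⁸)) = 4.24×10⁹ m.

R ≈ 4.24×10⁹ m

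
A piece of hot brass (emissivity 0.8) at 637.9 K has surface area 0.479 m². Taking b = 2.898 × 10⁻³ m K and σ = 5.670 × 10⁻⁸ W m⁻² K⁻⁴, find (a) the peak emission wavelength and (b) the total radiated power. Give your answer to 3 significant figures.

λ_max ≈ 4.54 μm; P ≈ 3.60×10³ W

(a) λ_max = b/T = 2.898×10⁻³/637.9 = 4.543×10⁻⁶ m = 4.54 μm.
Area A = 0.479 m².
(b) P = εσAT⁴ = 0.8×5.670×10⁻⁸×0.479×(637.9)⁴ = 3.60×10³ W.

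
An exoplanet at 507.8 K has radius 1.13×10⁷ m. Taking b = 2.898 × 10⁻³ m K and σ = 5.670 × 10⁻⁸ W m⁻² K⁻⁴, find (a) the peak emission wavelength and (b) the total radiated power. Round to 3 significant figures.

λ_max ≈ 5.71 μm; P ≈ 6.05×10¹⁸ W

(a) λ_max = b/T = 2.898×10⁻³/507.8 = 5.707×10⁻⁶ m = 5.71 μm.
Surface area A = 4πR² = 4π(1.13×10⁷ m)² = 1.60460×10¹⁵ m².
(b) P = σAT⁴ = 5.670×10⁻⁸×1.60460×10¹⁵×(507.8)⁴ = 6.05×10¹⁸ W.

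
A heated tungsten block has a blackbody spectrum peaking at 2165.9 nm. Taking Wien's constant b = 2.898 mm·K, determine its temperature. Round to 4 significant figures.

T ≈ 1338 K

Wien's law gives T = b/λ_max = (2.898×10⁻³ m·K)/(2.1659×10⁻⁶ m) = 1338 K.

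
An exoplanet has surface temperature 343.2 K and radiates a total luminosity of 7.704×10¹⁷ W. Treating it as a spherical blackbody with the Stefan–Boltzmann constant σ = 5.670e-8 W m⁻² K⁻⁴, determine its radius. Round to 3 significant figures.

L = 4πR²σT⁴ ⇒ R = √(L/(4πσT⁴)).
σT⁴ = 786.633 W/m², so R = √(7.704×10¹⁷/(4π×786.633)) = 8.83×10⁶ m.

R ≈ 8.83×10⁶ m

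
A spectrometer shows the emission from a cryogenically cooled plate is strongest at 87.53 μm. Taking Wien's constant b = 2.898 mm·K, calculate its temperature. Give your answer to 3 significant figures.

Wien's law gives T = b/λ_max = (2.898×10⁻³ m·K)/(8.753×10⁻⁵ m) = 33.1 K.

T ≈ 33.1 K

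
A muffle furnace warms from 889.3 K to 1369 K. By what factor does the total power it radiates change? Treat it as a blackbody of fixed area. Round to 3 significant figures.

P₂/P₁ ≈ 5.62

P ∝ T⁴, so P₂/P₁ = (T₂/T₁)⁴ = (1369/889.3)⁴ = (1.53941)⁴ = 5.62.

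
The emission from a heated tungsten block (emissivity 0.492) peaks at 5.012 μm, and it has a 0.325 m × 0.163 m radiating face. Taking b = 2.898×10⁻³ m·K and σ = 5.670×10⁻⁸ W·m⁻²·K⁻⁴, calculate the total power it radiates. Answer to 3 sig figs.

Wien's law: T = b/λ_max = 2.898×10⁻³/5.012×10⁻⁶ = 578.212 K.
Area A = 0.325 × 0.163 = 0.052975 m².
Then P = εσAT⁴ = 0.492×5.670×10⁻⁸×0.052975×(578.212)⁴ = 165 W.

P ≈ 165 W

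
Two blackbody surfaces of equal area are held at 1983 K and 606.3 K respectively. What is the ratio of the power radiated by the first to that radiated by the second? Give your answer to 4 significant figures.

With equal areas, P₁/P₂ = (T₁/T₂)⁴ = (1983/606.3)⁴ = 114.4.

P₁/P₂ ≈ 114.4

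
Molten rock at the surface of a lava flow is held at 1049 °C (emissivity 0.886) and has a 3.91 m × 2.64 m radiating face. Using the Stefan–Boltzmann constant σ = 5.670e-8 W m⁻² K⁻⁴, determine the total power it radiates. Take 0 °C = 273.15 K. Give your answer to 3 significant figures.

P ≈ 1.58×10⁶ W

T = 1049 °C + 273.15 = 1322.15 K.
Area A = 3.91 × 2.64 = 10.3224 m².
P = εσAT⁴ = 0.886 × 5.670×10⁻⁸ × 10.3224 × (1322.15)⁴ = 1.58×10⁶ W.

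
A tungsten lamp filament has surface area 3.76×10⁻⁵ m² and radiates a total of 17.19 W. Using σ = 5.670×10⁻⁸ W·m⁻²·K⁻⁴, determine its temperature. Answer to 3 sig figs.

T ≈ 1.69×10³ K

Area A = 3.76×10⁻⁵ m².
P = σAT⁴ ⇒ T = (P/(σA))^(1/4) = (17.19/(5.670×10⁻⁸×3.76×10⁻⁵))^(1/4) = 1.69×10³ K.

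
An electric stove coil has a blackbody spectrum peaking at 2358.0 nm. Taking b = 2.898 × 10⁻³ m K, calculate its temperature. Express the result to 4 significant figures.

T ≈ 1229 K

Wien's law gives T = b/λ_max = (2.898×10⁻³ m·K)/(2.3580×10⁻⁶ m) = 1229 K.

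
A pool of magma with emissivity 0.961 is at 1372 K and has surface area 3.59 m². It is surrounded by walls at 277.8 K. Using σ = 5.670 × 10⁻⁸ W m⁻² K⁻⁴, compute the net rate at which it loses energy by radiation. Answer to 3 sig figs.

Net loss ≈ 6.92×10⁵ W

Area A = 3.59 m².
Net radiated power P_net = εσA(T⁴ − T₀⁴) = 0.961×5.670×10⁻⁸×3.59×(1372⁴ − 277.8⁴).
T⁴ − T₀⁴ = 3.54337×10¹² − 5.95565×10⁹ = 3.53741×10¹² K⁴, so P_net = 6.92×10⁵ W.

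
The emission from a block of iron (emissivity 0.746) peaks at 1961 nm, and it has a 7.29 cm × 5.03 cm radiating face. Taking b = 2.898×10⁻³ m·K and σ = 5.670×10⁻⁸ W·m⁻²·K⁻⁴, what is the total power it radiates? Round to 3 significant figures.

P ≈ 740 W

Wien's law: T = b/λ_max = 2.898×10⁻³/1.961×10⁻⁶ = 1477.82 K.
Area A = 0.0729 × 0.0503 = 3.66687×10⁻³ m².
Then P = εσAT⁴ = 0.746×5.670×10⁻⁸×3.66687×10⁻³×(1477.82)⁴ = 740 W.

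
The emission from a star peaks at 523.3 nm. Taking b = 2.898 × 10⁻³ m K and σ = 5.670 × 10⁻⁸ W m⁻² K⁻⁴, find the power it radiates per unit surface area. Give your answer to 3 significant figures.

Wien's law: T = b/λ_max = 2.898×10⁻³/5.233×10⁻⁷ = 5537.93 K.
Then I = σT⁴ = 5.670×10⁻⁸×(5537.93)⁴ = 5.33×10⁷ W/m².

I ≈ 5.33×10⁷ W/m²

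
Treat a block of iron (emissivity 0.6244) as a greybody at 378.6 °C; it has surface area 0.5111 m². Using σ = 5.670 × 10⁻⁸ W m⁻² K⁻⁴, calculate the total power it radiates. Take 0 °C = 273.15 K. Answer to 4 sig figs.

T = 378.6 °C + 273.15 = 651.75 K.
Area A = 0.5111 m².
P = εσAT⁴ = 0.6244 × 5.670×10⁻⁸ × 0.5111 × (651.75)⁴ = 3265 W.

P ≈ 3265 W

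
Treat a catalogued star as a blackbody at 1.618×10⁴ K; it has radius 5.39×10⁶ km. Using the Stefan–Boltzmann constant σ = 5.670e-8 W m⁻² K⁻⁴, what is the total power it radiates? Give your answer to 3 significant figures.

P ≈ 1.42×10³⁰ W

Surface area A = 4πR² = 4π(5.39×10⁹ m)² = 3.65079×10²⁰ m².
P = σAT⁴ = 5.670×10⁻⁸ × 3.65079×10²⁰ × (1.618×10⁴)⁴ = 1.42×10³⁰ W.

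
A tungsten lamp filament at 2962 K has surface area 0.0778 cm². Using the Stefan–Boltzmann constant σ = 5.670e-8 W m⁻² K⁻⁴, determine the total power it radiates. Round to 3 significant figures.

P ≈ 34.0 W

Area A = 0.0778 cm² = 7.78×10⁻⁶ m².
P = σAT⁴ = 5.670×10⁻⁸ × 7.78×10⁻⁶ × (2962)⁴ = 34.0 W.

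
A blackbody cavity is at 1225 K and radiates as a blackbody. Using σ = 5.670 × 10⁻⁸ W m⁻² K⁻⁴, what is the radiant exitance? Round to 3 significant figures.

I ≈ 1.28×10⁵ W/m²

Stefan–Boltzmann: I = σT⁴ = 5.670×10⁻⁸ × (1225)⁴ = 1.28×10⁵ W/m².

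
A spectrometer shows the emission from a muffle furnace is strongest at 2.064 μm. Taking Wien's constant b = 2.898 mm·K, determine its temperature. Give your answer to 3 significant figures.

T ≈ 1.40×10³ K

Wien's law gives T = b/λ_max = (2.898×10⁻³ m·K)/(2.064×10⁻⁶ m) = 1.40×10³ K.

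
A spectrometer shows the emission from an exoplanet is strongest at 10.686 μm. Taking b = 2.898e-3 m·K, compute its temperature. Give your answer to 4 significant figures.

T ≈ 271.2 K

Wien's law gives T = b/λ_max = (2.898×10⁻³ m·K)/(1.0686×10⁻⁵ m) = 271.2 K.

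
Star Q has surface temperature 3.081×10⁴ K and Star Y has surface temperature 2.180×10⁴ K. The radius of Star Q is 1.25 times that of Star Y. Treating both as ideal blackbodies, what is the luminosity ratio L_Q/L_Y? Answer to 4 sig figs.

L_Q/L_Y ≈ 6.234

L ∝ R²T⁴, so L_Q/L_Y = (R_Q/R_Y)²(T_Q/T_Y)⁴ = (1.25)² × (3.081×10⁴/2.180×10⁴)⁴ = 1.5625 × 3.98971 = 6.234.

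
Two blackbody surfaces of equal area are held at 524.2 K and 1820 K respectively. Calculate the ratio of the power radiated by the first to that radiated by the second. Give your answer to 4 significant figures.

With equal areas, P₁/P₂ = (T₁/T₂)⁴ = (524.2/1820)⁴ = 6.882×10⁻³.

P₁/P₂ ≈ 6.882×10⁻³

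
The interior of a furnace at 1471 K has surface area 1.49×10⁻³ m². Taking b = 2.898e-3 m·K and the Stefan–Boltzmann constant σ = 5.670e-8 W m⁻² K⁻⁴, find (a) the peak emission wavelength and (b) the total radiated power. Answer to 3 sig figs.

λ_max ≈ 1.97×10³ nm; P ≈ 396 W

(a) λ_max = b/T = 2.898×10⁻³/1471 = 1.970×10⁻⁶ m = 1.97×10³ nm.
Area A = 1.49×10⁻³ m².
(b) P = σAT⁴ = 5.670×10⁻⁸×1.49×10⁻³×(1471)⁴ = 396 W.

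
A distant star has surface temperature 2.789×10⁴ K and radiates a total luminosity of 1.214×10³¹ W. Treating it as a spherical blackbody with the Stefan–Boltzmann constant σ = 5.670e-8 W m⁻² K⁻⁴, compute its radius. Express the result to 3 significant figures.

R ≈ 5.31×10⁹ m

L = 4πR²σT⁴ ⇒ R = √(L/(4πσT⁴)).
σT⁴ = 3.43066×10¹⁰ W/m², so R = √(1.214×10³¹/(4π×3.43066×10¹⁰)) = 5.31×10⁹ m.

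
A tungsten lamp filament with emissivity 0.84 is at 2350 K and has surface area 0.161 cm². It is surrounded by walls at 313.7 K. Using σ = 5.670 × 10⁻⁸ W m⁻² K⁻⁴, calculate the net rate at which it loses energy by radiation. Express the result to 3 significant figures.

Area A = 0.161 cm² = 1.61×10⁻⁵ m².
Net radiated power P_net = εσA(T⁴ − T₀⁴) = 0.84×5.670×10⁻⁸×1.61×10⁻⁵×(2350⁴ − 313.7⁴).
T⁴ − T₀⁴ = 3.04980×10¹³ − 9.68407×10⁹ = 3.04883×10¹³ K⁴, so P_net = 23.4 W.

Net loss ≈ 23.4 W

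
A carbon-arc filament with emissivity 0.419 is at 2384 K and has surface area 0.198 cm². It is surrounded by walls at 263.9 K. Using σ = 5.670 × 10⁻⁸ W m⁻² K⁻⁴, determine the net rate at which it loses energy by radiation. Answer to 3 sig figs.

Area A = 0.198 cm² = 1.98×10⁻⁵ m².
Net radiated power P_net = εσA(T⁴ − T₀⁴) = 0.419×5.670×10⁻⁸×1.98×10⁻⁵×(2384⁴ − 263.9⁴).
T⁴ − T₀⁴ = 3.23017×10¹³ − 4.85018×10⁹ = 3.22968×10¹³ K⁴, so P_net = 15.2 W.

Net loss ≈ 15.2 W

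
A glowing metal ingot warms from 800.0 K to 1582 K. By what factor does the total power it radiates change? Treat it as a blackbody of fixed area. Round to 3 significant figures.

P₂/P₁ ≈ 15.3

P ∝ T⁴, so P₂/P₁ = (T₂/T₁)⁴ = (1582/800.0)⁴ = (1.97750)⁴ = 15.3.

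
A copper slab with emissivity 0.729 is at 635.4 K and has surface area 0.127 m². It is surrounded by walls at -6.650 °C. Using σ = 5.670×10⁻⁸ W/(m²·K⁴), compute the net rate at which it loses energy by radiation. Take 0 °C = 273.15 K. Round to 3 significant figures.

Net loss ≈ 829 W

Surroundings: T = -6.650 °C + 273.15 = 266.500 K.
Area A = 0.127 m².
Net radiated power P_net = εσA(T⁴ − T₀⁴) = 0.729×5.670×10⁻⁸×0.127×(635.4⁴ − 266.500⁴).
T⁴ − T₀⁴ = 1.63000×10¹¹ − 5.04416×10⁹ = 1.57956×10¹¹ K⁴, so P_net = 829 W.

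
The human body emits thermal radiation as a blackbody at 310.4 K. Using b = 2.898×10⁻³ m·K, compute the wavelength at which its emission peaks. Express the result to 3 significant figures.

λ_max ≈ 9.34 μm

Wien's displacement law: λ_max = b/T = (2.898×10⁻³ m·K)/(310.4 K) = 9.336×10⁻⁶ m.
That is 9.34 μm, in the infrared range.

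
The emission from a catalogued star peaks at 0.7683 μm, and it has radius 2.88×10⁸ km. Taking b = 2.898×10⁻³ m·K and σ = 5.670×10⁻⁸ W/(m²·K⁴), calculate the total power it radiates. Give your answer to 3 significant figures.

P ≈ 1.20×10³¹ W

Wien's law: T = b/λ_max = 2.898×10⁻³/7.683×10⁻⁷ = 3771.96 K.
Surface area A = 4πR² = 4π(2.88×10¹¹ m)² = 1.04231×10²⁴ m².
Then P = σAT⁴ = 5.670×10⁻⁸×1.04231×10²⁴×(3771.96)⁴ = 1.20×10³¹ W.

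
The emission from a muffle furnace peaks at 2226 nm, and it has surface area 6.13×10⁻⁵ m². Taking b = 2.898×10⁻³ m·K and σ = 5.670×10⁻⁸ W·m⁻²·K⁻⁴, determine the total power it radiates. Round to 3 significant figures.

P ≈ 9.98 W

Wien's law: T = b/λ_max = 2.898×10⁻³/2.226×10⁻⁶ = 1301.89 K.
Area A = 6.13×10⁻⁵ m².
Then P = σAT⁴ = 5.670×10⁻⁸×6.13×10⁻⁵×(1301.89)⁴ = 9.98 W.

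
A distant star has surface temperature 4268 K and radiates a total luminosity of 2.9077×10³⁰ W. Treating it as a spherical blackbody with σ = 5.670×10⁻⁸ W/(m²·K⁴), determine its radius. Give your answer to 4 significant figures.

L = 4πR²σT⁴ ⇒ R = √(L/(4πσT⁴)).
σT⁴ = 1.88140×10⁷ W/m², so R = √(2.9077×10³⁰/(4π×1.88140×10⁷)) = 1.109×10¹¹ m.

R ≈ 1.109×10¹¹ m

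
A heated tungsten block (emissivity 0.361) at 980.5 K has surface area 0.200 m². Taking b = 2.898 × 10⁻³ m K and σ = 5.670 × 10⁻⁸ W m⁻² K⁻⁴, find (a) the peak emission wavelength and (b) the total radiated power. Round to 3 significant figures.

λ_max ≈ 2.96×10³ nm; P ≈ 3.78×10³ W

(a) λ_max = b/T = 2.898×10⁻³/980.5 = 2.956×10⁻⁶ m = 2.96×10³ nm.
Area A = 0.200 m².
(b) P = εσAT⁴ = 0.361×5.670×10⁻⁸×0.200×(980.5)⁴ = 3.78×10³ W.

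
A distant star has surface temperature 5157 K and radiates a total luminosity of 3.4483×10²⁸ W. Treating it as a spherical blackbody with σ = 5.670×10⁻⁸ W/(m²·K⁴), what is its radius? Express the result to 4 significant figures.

R ≈ 8.272×10⁹ m

L = 4πR²σT⁴ ⇒ R = √(L/(4πσT⁴)).
σT⁴ = 4.01025×10⁷ W/m², so R = √(3.4483×10²⁸/(4π×4.01025×10⁷)) = 8.272×10⁹ m.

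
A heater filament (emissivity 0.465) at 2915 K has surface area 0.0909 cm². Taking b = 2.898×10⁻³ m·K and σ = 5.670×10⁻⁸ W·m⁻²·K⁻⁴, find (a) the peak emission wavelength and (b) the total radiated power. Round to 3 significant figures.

(a) λ_max = b/T = 2.898×10⁻³/2915 = 9.942×10⁻⁷ m = 0.994 μm.
Area A = 0.0909 cm² = 9.09×10⁻⁶ m².
(b) P = εσAT⁴ = 0.465×5.670×10⁻⁸×9.09×10⁻⁶×(2915)⁴ = 17.3 W.

λ_max ≈ 0.994 μm; P ≈ 17.3 W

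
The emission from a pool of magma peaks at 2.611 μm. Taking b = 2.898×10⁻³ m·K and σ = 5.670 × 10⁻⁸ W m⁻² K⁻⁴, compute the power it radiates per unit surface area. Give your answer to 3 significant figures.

I ≈ 8.60×10⁴ W/m²

Wien's law: T = b/λ_max = 2.898×10⁻³/2.611×10⁻⁶ = 1109.92 K.
Then I = σT⁴ = 5.670×10⁻⁸×(1109.92)⁴ = 8.60×10⁴ W/m².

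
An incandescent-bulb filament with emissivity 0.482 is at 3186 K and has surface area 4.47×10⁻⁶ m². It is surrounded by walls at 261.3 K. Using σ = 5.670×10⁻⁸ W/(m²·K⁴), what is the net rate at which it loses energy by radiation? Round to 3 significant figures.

Net loss ≈ 12.6 W

Area A = 4.47×10⁻⁶ m².
Net radiated power P_net = εσA(T⁴ − T₀⁴) = 0.482×5.670×10⁻⁸×4.47×10⁻⁶×(3186⁴ − 261.3⁴).
T⁴ − T₀⁴ = 1.03035×10¹⁴ − 4.66184×10⁹ = 1.03030×10¹⁴ K⁴, so P_net = 12.6 W.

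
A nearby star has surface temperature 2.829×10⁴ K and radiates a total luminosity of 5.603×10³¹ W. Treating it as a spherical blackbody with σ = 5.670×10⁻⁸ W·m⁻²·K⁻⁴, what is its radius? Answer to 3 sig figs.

L = 4πR²σT⁴ ⇒ R = √(L/(4πσT⁴)).
σT⁴ = 3.63174×10¹⁰ W/m², so R = √(5.603×10³¹/(4π×3.63174×10¹⁰)) = 1.11×10¹⁰ m.

R ≈ 1.11×10¹⁰ m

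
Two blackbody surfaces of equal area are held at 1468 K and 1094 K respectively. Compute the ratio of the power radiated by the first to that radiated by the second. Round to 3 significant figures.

P₁/P₂ ≈ 3.24

With equal areas, P₁/P₂ = (T₁/T₂)⁴ = (1468/1094)⁴ = 3.24.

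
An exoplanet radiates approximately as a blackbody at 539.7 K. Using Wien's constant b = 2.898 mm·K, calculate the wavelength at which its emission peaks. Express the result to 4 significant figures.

λ_max ≈ 5.370 μm

Wien's displacement law: λ_max = b/T = (2.898×10⁻³ m·K)/(539.7 K) = 5.3696×10⁻⁶ m.
That is 5.370 μm, in the infrared range.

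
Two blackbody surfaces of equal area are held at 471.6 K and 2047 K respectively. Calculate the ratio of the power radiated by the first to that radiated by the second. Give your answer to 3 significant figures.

P₁/P₂ ≈ 2.82×10⁻³

With equal areas, P₁/P₂ = (T₁/T₂)⁴ = (471.6/2047)⁴ = 2.82×10⁻³.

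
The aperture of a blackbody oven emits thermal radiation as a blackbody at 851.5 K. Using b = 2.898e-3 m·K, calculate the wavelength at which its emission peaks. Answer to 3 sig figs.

Wien's displacement law: λ_max = b/T = (2.898×10⁻³ m·K)/(851.5 K) = 3.403×10⁻⁶ m.
That is 3.40 μm, in the infrared range.

λ_max ≈ 3.40 μm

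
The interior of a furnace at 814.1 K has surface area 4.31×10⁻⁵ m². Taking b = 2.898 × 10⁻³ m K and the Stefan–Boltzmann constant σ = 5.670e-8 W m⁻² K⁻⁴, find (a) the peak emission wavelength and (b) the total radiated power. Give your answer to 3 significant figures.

(a) λ_max = b/T = 2.898×10⁻³/814.1 = 3.560×10⁻⁶ m = 3.56 μm.
Area A = 4.31×10⁻⁵ m².
(b) P = σAT⁴ = 5.670×10⁻⁸×4.31×10⁻⁵×(814.1)⁴ = 1.07 W.

λ_max ≈ 3.56 μm; P ≈ 1.07 W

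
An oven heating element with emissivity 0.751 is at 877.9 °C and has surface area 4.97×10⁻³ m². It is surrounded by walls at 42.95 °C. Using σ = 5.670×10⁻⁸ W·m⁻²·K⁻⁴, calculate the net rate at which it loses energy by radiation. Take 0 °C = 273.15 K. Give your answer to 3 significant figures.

Net loss ≈ 369 W

T = 877.9 °C + 273.15 = 1151.05 K.
Surroundings: T = 42.95 °C + 273.15 = 316.10 K.
Area A = 4.97×10⁻³ m².
Net radiated power P_net = εσA(T⁴ − T₀⁴) = 0.751×5.670×10⁻⁸×4.97×10⁻³×(1151.05⁴ − 316.10⁴).
T⁴ − T₀⁴ = 1.75540×10¹² − 9.98385×10⁹ = 1.74542×10¹² K⁴, so P_net = 369 W.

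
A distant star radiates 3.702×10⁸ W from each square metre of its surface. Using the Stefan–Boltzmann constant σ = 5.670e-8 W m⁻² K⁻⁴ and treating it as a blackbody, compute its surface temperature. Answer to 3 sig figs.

I = σT⁴, so T = (I/σ)^(1/4) = (3.702×10⁸/(5.670×10⁻⁸))^(1/4) = 8.99×10³ K.

T ≈ 8.99×10³ K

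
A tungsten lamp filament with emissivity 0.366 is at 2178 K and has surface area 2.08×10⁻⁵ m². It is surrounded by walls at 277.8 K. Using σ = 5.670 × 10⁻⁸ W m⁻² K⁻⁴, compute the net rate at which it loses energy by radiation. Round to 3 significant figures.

Area A = 2.08×10⁻⁵ m².
Net radiated power P_net = εσA(T⁴ − T₀⁴) = 0.366×5.670×10⁻⁸×2.08×10⁻⁵×(2178⁴ − 277.8⁴).
T⁴ − T₀⁴ = 2.25025×10¹³ − 5.95565×10⁹ = 2.24965×10¹³ K⁴, so P_net = 9.71 W.

Net loss ≈ 9.71 W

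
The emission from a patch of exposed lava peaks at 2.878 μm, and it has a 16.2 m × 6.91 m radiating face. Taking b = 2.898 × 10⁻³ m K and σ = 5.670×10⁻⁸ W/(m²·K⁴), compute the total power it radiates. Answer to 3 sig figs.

Wien's law: T = b/λ_max = 2.898×10⁻³/2.878×10⁻⁶ = 1006.95 K.
Area A = 16.2 × 6.91 = 111.942 m².
Then P = σAT⁴ = 5.670×10⁻⁸×111.942×(1006.95)⁴ = 6.53×10⁶ W.

P ≈ 6.53×10⁶ W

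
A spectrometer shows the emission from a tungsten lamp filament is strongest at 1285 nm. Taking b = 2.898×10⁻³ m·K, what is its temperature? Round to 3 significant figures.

Wien's law gives T = b/λ_max = (2.898×10⁻³ m·K)/(1.285×10⁻⁶ m) = 2.26×10³ K.

T ≈ 2.26×10³ K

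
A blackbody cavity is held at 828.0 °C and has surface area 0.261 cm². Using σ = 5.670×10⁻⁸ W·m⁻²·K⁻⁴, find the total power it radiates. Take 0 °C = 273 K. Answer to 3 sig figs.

T = 828.0 °C + 273 = 1101.0 K.
Area A = 0.261 cm² = 2.61×10⁻⁵ m².
P = σAT⁴ = 5.670×10⁻⁸ × 2.61×10⁻⁵ × (1101.0)⁴ = 2.17 W.

P ≈ 2.17 W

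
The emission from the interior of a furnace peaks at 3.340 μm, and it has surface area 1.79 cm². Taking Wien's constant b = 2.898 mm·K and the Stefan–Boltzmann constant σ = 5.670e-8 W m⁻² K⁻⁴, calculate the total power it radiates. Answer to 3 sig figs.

P ≈ 5.75 W

Wien's law: T = b/λ_max = 2.898×10⁻³/3.340×10⁻⁶ = 867.665 K.
Area A = 1.79 cm² = 1.79×10⁻⁴ m².
Then P = σAT⁴ = 5.670×10⁻⁸×1.79×10⁻⁴×(867.665)⁴ = 5.75 W.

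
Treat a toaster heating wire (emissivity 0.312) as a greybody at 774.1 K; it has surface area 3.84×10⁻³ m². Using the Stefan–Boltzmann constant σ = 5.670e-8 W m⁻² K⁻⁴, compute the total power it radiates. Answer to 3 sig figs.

Area A = 3.84×10⁻³ m².
P = εσAT⁴ = 0.312 × 5.670×10⁻⁸ × 3.84×10⁻³ × (774.1)⁴ = 24.4 W.

P ≈ 24.4 W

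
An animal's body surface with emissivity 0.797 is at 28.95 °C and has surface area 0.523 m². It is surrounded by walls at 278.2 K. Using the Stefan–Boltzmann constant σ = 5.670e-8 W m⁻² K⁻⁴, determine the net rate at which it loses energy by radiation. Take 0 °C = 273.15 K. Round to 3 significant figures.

Net loss ≈ 55.3 W

T = 28.95 °C + 273.15 = 302.10 K.
Area A = 0.523 m².
Net radiated power P_net = εσA(T⁴ − T₀⁴) = 0.797×5.670×10⁻⁸×0.523×(302.10⁴ − 278.2⁴).
T⁴ − T₀⁴ = 8.32919×10⁹ − 5.99002×10⁹ = 2.33917×10⁹ K⁴, so P_net = 55.3 W.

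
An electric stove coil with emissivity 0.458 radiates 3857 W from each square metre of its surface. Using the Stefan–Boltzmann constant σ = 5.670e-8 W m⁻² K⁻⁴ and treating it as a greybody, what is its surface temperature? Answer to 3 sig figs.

I = εσT⁴, so T = (I/εσ)^(1/4) = (3857/(0.458×5.670×10⁻⁸))^(1/4) = 621 K.

T ≈ 621 K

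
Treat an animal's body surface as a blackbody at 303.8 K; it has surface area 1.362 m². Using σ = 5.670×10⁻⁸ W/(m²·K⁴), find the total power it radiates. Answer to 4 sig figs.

P ≈ 657.8 W

Area A = 1.362 m².
P = σAT⁴ = 5.670×10⁻⁸ × 1.362 × (303.8)⁴ = 657.8 W.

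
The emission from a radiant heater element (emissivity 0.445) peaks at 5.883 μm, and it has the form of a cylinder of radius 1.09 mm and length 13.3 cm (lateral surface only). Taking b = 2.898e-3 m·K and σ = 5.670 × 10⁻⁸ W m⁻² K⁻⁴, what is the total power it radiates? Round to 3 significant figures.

P ≈ 1.35 W

Wien's law: T = b/λ_max = 2.898×10⁻³/5.883×10⁻⁶ = 492.606 K.
Lateral area A = 2πrL = 2π×1.09×10⁻³×0.133 = 9.10873×10⁻⁴ m².
Then P = εσAT⁴ = 0.445×5.670×10⁻⁸×9.10873×10⁻⁴×(492.606)⁴ = 1.35 W.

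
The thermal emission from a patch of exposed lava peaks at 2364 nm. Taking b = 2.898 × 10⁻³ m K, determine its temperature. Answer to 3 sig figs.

T ≈ 1.23×10³ K

Wien's law gives T = b/λ_max = (2.898×10⁻³ m·K)/(2.364×10⁻⁶ m) = 1.23×10³ K.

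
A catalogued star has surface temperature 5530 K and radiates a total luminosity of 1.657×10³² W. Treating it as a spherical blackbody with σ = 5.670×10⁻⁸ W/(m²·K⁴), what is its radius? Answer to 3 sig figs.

L = 4πR²σT⁴ ⇒ R = √(L/(4πσT⁴)).
σT⁴ = 5.30254×10⁷ W/m², so R = √(1.657×10³²/(4π×5.30254×10⁷)) = 4.99×10¹¹ m.

R ≈ 4.99×10¹¹ m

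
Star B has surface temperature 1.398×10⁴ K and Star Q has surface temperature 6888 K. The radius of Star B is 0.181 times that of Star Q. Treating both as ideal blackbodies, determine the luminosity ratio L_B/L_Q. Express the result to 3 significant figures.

L_B/L_Q ≈ 0.556

L ∝ R²T⁴, so L_B/L_Q = (R_B/R_Q)²(T_B/T_Q)⁴ = (0.181)² × (1.398×10⁴/6888)⁴ = 0.032761 × 16.9690 = 0.556.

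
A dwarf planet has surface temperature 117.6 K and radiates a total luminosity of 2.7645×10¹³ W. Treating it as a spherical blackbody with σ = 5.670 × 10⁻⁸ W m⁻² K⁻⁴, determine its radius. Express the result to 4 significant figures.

R ≈ 4.504×10⁵ m

L = 4πR²σT⁴ ⇒ R = √(L/(4πσT⁴)).
σT⁴ = 10.8446 W/m², so R = √(2.7645×10¹³/(4π×10.8446)) = 4.504×10⁵ m.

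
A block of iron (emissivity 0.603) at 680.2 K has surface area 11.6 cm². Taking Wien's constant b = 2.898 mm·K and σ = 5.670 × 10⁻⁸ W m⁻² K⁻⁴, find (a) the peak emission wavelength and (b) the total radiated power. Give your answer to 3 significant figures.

(a) λ_max = b/T = 2.898×10⁻³/680.2 = 4.261×10⁻⁶ m = 4.26 μm.
Area A = 11.6 cm² = 1.16×10⁻³ m².
(b) P = εσAT⁴ = 0.603×5.670×10⁻⁸×1.16×10⁻³×(680.2)⁴ = 8.49 W.

λ_max ≈ 4.26 μm; P ≈ 8.49 W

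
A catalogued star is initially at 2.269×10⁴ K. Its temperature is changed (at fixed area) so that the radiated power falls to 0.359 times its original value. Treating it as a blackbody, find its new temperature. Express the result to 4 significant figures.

T₂ ≈ 1.756×10⁴ K

P ∝ T⁴, so T₂/T₁ = (P₂/P₁)^(1/4) = (0.359)^(1/4) = 0.774058.
T₂ = 2.269×10⁴ × 0.774058 = 1.756×10⁴ K.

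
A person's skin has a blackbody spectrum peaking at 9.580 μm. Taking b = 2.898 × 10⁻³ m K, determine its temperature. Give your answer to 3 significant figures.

Wien's law gives T = b/λ_max = (2.898×10⁻³ m·K)/(9.580×10⁻⁶ m) = 303 K.

T ≈ 303 K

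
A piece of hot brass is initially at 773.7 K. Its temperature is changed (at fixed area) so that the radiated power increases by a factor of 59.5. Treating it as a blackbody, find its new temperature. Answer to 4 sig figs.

T₂ ≈ 2149 K

P ∝ T⁴, so T₂/T₁ = (P₂/P₁)^(1/4) = (59.5)^(1/4) = 2.77734.
T₂ = 773.7 × 2.77734 = 2149 K.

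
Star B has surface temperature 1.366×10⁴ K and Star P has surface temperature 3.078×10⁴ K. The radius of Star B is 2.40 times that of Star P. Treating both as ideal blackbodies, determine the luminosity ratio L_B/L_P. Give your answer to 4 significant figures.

L_B/L_P ≈ 0.2234

L ∝ R²T⁴, so L_B/L_P = (R_B/R_P)²(T_B/T_P)⁴ = (2.40)² × (1.366×10⁴/3.078×10⁴)⁴ = 5.76 × 0.0387908 = 0.2234.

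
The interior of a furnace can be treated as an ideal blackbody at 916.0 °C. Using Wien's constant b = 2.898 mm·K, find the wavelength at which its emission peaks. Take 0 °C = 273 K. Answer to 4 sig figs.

λ_max ≈ 2.437 μm

T = 916.0 °C + 273 = 1189.0 K.
Wien's displacement law: λ_max = b/T = (2.898×10⁻³ m·K)/(1189.0 K) = 2.4373×10⁻⁶ m.
That is 2.437 μm, in the infrared range.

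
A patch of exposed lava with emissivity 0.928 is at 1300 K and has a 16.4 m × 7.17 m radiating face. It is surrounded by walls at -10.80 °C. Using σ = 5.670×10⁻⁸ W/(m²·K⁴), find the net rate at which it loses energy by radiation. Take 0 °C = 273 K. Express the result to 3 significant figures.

Surroundings: T = -10.80 °C + 273 = 262.20 K.
Area A = 16.4 × 7.17 = 117.588 m².
Net radiated power P_net = εσA(T⁴ − T₀⁴) = 0.928×5.670×10⁻⁸×117.588×(1300⁴ − 262.20⁴).
T⁴ − T₀⁴ = 2.85610×10¹² − 4.72640×10⁹ = 2.85137×10¹² K⁴, so P_net = 1.76×10⁷ W.

Net loss ≈ 1.76×10⁷ W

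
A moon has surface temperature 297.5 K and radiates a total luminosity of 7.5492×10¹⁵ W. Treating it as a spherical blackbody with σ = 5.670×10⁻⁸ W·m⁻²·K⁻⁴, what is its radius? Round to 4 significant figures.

R ≈ 1.163×10⁶ m

L = 4πR²σT⁴ ⇒ R = √(L/(4πσT⁴)).
σT⁴ = 444.151 W/m², so R = √(7.5492×10¹⁵/(4π×444.151)) = 1.163×10⁶ m.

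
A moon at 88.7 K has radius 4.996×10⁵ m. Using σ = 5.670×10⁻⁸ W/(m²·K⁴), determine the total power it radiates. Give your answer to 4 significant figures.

Surface area A = 4πR² = 4π(4.996×10⁵ m)² = 3.13657×10¹² m².
P = σAT⁴ = 5.670×10⁻⁸ × 3.13657×10¹² × (88.7)⁴ = 1.101×10¹³ W.

P ≈ 1.101×10¹³ W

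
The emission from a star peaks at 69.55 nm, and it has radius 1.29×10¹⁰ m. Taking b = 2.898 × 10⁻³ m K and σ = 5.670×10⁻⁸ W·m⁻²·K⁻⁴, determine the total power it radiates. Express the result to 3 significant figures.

Wien's law: T = b/λ_max = 2.898×10⁻³/6.955×10⁻⁸ = 41667.9 K.
Surface area A = 4πR² = 4π(1.29×10¹⁰ m)² = 2.09117×10²¹ m².
Then P = σAT⁴ = 5.670×10⁻⁸×2.09117×10²¹×(41667.9)⁴ = 3.57×10³² W.

P ≈ 3.57×10³² W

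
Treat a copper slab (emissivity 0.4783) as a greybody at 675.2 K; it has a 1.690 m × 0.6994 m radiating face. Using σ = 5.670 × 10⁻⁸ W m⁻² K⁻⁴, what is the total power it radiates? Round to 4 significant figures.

Area A = 1.690 × 0.6994 = 1.18199 m².
P = εσAT⁴ = 0.4783 × 5.670×10⁻⁸ × 1.18199 × (675.2)⁴ = 6662 W.

P ≈ 6662 W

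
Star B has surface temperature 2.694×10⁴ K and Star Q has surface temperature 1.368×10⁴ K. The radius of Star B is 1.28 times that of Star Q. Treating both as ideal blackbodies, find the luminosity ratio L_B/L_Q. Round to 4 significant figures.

L_B/L_Q ≈ 24.64

L ∝ R²T⁴, so L_B/L_Q = (R_B/R_Q)²(T_B/T_Q)⁴ = (1.28)² × (2.694×10⁴/1.368×10⁴)⁴ = 1.6384 × 15.0399 = 24.64.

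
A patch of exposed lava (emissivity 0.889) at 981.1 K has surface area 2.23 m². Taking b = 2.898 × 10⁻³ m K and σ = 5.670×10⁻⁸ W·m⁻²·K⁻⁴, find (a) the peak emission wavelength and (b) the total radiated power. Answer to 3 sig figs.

(a) λ_max = b/T = 2.898×10⁻³/981.1 = 2.954×10⁻⁶ m = 2.95 μm.
Area A = 2.23 m².
(b) P = εσAT⁴ = 0.889×5.670×10⁻⁸×2.23×(981.1)⁴ = 1.04×10⁵ W.

λ_max ≈ 2.95 μm; P ≈ 1.04×10⁵ W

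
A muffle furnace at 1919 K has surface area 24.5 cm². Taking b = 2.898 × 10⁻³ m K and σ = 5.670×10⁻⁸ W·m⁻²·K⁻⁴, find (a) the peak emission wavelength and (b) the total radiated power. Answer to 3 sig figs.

λ_max ≈ 1.51 μm; P ≈ 1.88×10³ W

(a) λ_max = b/T = 2.898×10⁻³/1919 = 1.510×10⁻⁶ m = 1.51 μm.
Area A = 24.5 cm² = 2.45×10⁻³ m².
(b) P = σAT⁴ = 5.670×10⁻⁸×2.45×10⁻³×(1919)⁴ = 1.88×10³ W.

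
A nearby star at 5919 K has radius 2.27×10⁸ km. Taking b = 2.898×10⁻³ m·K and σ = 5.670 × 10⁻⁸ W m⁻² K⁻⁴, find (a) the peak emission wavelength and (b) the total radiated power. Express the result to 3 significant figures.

(a) λ_max = b/T = 2.898×10⁻³/5919 = 4.896×10⁻⁷ m = 490 nm.
Surface area A = 4πR² = 4π(2.27×10¹¹ m)² = 6.47533×10²³ m².
(b) P = σAT⁴ = 5.670×10⁻⁸×6.47533×10²³×(5919)⁴ = 4.51×10³¹ W.

λ_max ≈ 490 nm; P ≈ 4.51×10³¹ W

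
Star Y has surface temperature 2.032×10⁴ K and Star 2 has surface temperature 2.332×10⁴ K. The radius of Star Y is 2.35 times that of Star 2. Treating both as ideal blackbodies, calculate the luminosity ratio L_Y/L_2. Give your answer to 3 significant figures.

L_Y/L_2 ≈ 3.18

L ∝ R²T⁴, so L_Y/L_2 = (R_Y/R_2)²(T_Y/T_2)⁴ = (2.35)² × (2.032×10⁴/2.332×10⁴)⁴ = 5.5225 × 0.576475 = 3.18.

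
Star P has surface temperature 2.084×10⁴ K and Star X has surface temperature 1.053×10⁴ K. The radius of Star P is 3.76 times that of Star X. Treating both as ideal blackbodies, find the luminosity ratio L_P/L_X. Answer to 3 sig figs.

L ∝ R²T⁴, so L_P/L_X = (R_P/R_X)²(T_P/T_X)⁴ = (3.76)² × (2.084×10⁴/1.053×10⁴)⁴ = 14.1376 × 15.3418 = 217.

L_P/L_X ≈ 217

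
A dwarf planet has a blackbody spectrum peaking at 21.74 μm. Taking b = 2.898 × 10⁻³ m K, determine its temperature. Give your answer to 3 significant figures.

Wien's law gives T = b/λ_max = (2.898×10⁻³ m·K)/(2.174×10⁻⁵ m) = 133 K.

T ≈ 133 K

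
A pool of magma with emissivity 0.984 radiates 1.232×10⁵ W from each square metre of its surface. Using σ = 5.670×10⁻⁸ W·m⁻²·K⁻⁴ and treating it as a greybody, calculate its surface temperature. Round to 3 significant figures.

I = εσT⁴, so T = (I/εσ)^(1/4) = (1.232×10⁵/(0.984×5.670×10⁻⁸))^(1/4) = 1.22×10³ K.

T ≈ 1.22×10³ K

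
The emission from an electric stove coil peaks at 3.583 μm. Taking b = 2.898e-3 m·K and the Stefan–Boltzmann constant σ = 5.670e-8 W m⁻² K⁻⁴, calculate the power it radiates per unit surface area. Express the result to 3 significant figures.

I ≈ 2.43×10⁴ W/m²

Wien's law: T = b/λ_max = 2.898×10⁻³/3.583×10⁻⁶ = 808.819 K.
Then I = σT⁴ = 5.670×10⁻⁸×(808.819)⁴ = 2.43×10⁴ W/m².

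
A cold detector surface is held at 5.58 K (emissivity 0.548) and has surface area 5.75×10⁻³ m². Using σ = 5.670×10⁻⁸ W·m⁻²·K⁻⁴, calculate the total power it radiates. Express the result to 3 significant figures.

P ≈ 1.73×10⁻⁷ W

Area A = 5.75×10⁻³ m².
P = εσAT⁴ = 0.548 × 5.670×10⁻⁸ × 5.75×10⁻³ × (5.58)⁴ = 1.73×10⁻⁷ W.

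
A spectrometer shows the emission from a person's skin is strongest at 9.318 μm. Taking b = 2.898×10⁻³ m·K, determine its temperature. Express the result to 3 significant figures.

T ≈ 311 K

Wien's law gives T = b/λ_max = (2.898×10⁻³ m·K)/(9.318×10⁻⁶ m) = 311 K.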